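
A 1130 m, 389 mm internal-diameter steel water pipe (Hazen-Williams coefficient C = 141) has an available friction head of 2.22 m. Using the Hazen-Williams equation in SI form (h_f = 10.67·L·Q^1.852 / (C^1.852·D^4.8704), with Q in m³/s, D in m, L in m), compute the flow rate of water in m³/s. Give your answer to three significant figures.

Q ≈ 0.113 m³/s

Rearranging: Q = [h_f·C^1.852·D^4.8704 / (10.67·L)]^(1/1.852)
Q = [2.22·141^1.852·0.389^4.8704 / (10.67·1130)]^0.540 = 0.1133 m³/s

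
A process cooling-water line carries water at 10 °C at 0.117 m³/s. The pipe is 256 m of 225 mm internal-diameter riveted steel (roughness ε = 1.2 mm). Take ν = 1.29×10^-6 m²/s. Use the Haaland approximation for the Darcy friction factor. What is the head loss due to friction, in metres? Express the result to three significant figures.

h_f ≈ 15.7 m

V = 4Q/(πD²) = 4·0.117/(π·0.225²) = 2.943 m/s
Re = VD/ν = 2.943·0.225/1.29×10^-6 = 5.13×10^5 → turbulent
ε/D = 1.2/225 = 0.00533
Haaland: f = 0.03119
h_f = f(L/D)V²/(2g) = 0.03119·(256/0.225)·2.943²/(2·9.81) = 15.66 m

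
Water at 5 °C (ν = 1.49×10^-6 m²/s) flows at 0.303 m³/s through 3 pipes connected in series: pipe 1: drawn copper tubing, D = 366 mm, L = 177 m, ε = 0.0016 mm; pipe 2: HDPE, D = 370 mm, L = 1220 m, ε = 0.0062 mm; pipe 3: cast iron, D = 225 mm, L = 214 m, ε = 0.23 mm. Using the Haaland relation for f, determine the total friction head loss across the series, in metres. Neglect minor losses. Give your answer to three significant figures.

H ≈ 75.6 m

Pipe 1: V = 2.880 m/s, Re = 7.07×10^5, ε/D = 4.37×10^-6, f = 0.01235, h_1 = f(L/D)V²/2g = 2.525 m
Pipe 2: V = 2.818 m/s, Re = 7.00×10^5, ε/D = 1.68×10^-5, f = 0.01256, h_2 = f(L/D)V²/2g = 16.76 m
Pipe 3: V = 7.621 m/s, Re = 1.15×10^6, ε/D = 0.00102, f = 0.02001, h_3 = f(L/D)V²/2g = 56.33 m
Series → Q common, losses add: H = Σh = 75.61 m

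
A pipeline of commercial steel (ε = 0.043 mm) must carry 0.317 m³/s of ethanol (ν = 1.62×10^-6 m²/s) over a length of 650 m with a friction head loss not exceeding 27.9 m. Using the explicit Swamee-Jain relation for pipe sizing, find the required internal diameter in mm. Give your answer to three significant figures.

D ≈ 311 mm

Swamee-Jain (Type III): D = 0.66·[ε^1.25·(LQ²/(gh_f))^4.75 + ν·Q^9.4·(L/(gh_f))^5.2]^0.04
LQ²/(gh_f) = 0.2386; L/(gh_f) = 2.375
Term 1 = ε^1.25·(…)^4.75 = 3.86×10^-9; Term 2 = ν·Q^9.4·(…)^5.2 = 2.97×10^-9
D = 0.66·(3.86×10^-9 + 2.97×10^-9)^0.04 = 0.3111 m = 311 mm
Check: V = 4.17 m/s, Re = 8.01×10^5, f = 0.01427, h_f = 26.4 m ≈ 27.9 m ✓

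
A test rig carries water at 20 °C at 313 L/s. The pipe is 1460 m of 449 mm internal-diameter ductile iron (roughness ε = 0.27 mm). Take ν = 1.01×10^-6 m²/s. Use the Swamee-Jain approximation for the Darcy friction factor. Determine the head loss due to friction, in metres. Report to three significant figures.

h_f ≈ 11.7 m

V = 4Q/(πD²) = 4·0.313/(π·0.449²) = 1.977 m/s
Re = VD/ν = 1.977·0.449/1.01×10^-6 = 8.79×10^5 → turbulent
ε/D = 0.27/449 = 6.01×10^-4
Swamee-Jain: f = 0.01801
h_f = f(L/D)V²/(2g) = 0.01801·(1460/0.449)·1.977²/(2·9.81) = 11.67 m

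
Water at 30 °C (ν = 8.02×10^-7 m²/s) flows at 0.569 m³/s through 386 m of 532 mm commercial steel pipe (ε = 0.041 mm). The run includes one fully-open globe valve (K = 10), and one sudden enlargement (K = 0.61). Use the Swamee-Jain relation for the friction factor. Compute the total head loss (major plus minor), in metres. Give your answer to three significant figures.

V = 4Q/(πD²) = 2.560 m/s; V²/2g = 0.3340 m
Re = 1.70×10^6, ε/D = 7.71×10^-5 → f = 0.01259 (Swamee-Jain)
Major: h_f = f(L/D)·V²/2g = 0.01259·725.6·0.3340 = 3.051 m
Minor: ΣK = 10.6; h_m = ΣK·V²/2g = 3.543 m
Total H_L = 3.051 + 3.543 = 6.595 m

H_L ≈ 6.59 m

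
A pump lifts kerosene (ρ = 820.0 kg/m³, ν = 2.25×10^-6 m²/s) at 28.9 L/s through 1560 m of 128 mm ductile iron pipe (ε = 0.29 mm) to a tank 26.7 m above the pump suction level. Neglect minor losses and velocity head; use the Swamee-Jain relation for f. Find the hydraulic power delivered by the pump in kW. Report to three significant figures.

P_hyd ≈ 24.9 kW

V = 4Q/(πD²) = 2.246 m/s; Re = 1.28×10^5; ε/D = 0.00227; f = 0.02568
h_f = f(L/D)V²/2g = 80.45 m
Total head H = z + h_f = 26.7 + 80.45 = 107.1 m
P_hyd = ρgQH = 820.0·9.81·0.0289·107.1 = 24.91 kW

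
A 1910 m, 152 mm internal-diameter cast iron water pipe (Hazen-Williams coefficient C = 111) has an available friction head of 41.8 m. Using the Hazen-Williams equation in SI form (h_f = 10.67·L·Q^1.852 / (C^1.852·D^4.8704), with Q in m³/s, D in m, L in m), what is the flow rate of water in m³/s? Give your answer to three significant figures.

Rearranging: Q = [h_f·C^1.852·D^4.8704 / (10.67·L)]^(1/1.852)
Q = [41.8·111^1.852·0.152^4.8704 / (10.67·1910)]^0.540 = 0.02769 m³/s

Q ≈ 0.0277 m³/s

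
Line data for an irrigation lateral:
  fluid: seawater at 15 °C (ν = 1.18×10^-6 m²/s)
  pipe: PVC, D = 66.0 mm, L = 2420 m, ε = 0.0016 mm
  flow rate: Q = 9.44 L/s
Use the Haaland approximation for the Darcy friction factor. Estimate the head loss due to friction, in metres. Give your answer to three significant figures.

V = 4Q/(πD²) = 4·0.00944/(π·0.0660²) = 2.759 m/s
Re = VD/ν = 2.759·0.0660/1.18×10^-6 = 1.54×10^5 → turbulent
ε/D = 0.0016/66.0 = 2.42×10^-5
Haaland: f = 0.01644
h_f = f(L/D)V²/(2g) = 0.01644·(2420/0.0660)·2.759²/(2·9.81) = 233.9 m

h_f ≈ 234 m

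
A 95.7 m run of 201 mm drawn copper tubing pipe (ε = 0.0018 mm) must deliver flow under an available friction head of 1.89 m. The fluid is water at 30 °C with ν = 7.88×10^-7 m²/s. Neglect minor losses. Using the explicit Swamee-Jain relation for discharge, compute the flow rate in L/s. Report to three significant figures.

Q ≈ 78.3 L/s

Swamee-Jain (Type II): Q = -0.965·√(gD⁵h_f/L)·ln[ε/(3.7D) + √(3.17ν²L/(gD³h_f))]
√(gD⁵h_f/L) = √(9.81·0.201⁵·1.89/95.7) = 0.007973
ε/(3.7D) = 2.42×10^-6; √(3.17ν²L/(gD³h_f)) = 3.54×10^-5
Q = -0.965·0.007973·ln(3.779×10^-5) = 0.07835 m³/s
Check: V = 2.47 m/s, Re = 6.30×10^5, f = 0.01273, h_f = 1.88 m ≈ 1.89 m ✓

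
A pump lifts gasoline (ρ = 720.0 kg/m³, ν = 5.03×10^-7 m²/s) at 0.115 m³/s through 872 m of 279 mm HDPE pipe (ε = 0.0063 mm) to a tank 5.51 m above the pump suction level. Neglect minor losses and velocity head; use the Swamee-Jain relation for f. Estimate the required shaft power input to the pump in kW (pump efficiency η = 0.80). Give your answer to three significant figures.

P_shaft ≈ 12.5 kW

V = 4Q/(πD²) = 1.881 m/s; Re = 1.04×10^6; ε/D = 2.26×10^-5; f = 0.01207
h_f = f(L/D)V²/2g = 6.803 m
Total head H = z + h_f = 5.51 + 6.803 = 12.31 m
P_hyd = ρgQH = 720.0·9.81·0.115·12.31 = 10.00 kW
P_shaft = P_hyd/η = 10.00/0.80 = 12.50 kW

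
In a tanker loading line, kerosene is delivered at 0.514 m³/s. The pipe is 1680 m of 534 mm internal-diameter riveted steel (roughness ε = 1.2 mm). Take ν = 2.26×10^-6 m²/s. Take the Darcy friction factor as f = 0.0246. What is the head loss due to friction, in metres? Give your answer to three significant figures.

V = 4Q/(πD²) = 4·0.514/(π·0.534²) = 2.295 m/s
h_f = f(L/D)V²/(2g) = 0.02460·(1680/0.534)·2.295²/(2·9.81) = 20.78 m

h_f ≈ 20.8 m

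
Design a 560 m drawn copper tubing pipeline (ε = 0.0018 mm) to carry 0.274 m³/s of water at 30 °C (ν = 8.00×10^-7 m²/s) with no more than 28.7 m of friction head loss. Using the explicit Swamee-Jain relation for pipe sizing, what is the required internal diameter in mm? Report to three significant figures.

D ≈ 267 mm

Swamee-Jain (Type III): D = 0.66·[ε^1.25·(LQ²/(gh_f))^4.75 + ν·Q^9.4·(L/(gh_f))^5.2]^0.04
LQ²/(gh_f) = 0.1493; L/(gh_f) = 1.989
Term 1 = ε^1.25·(…)^4.75 = 7.87×10^-12; Term 2 = ν·Q^9.4·(…)^5.2 = 1.48×10^-10
D = 0.66·(7.87×10^-12 + 1.48×10^-10)^0.04 = 0.2675 m = 267 mm
Check: V = 4.88 m/s, Re = 1.63×10^6, f = 0.01093, h_f = 27.7 m ≈ 28.7 m ✓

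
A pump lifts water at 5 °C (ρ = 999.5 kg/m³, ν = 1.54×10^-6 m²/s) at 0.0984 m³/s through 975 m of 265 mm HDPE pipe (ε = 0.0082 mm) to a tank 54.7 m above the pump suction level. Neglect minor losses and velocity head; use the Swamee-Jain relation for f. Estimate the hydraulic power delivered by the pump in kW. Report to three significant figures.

V = 4Q/(πD²) = 1.784 m/s; Re = 3.07×10^5; ε/D = 3.09×10^-5; f = 0.01467
h_f = f(L/D)V²/2g = 8.758 m
Total head H = z + h_f = 54.7 + 8.758 = 63.46 m
P_hyd = ρgQH = 999.5·9.81·0.0984·63.46 = 61.23 kW

P_hyd ≈ 61.2 kW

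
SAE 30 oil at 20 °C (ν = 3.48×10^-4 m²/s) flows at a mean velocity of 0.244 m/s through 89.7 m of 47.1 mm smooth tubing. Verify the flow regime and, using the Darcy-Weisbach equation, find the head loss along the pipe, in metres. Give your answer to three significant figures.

Re = VD/ν = 0.244·0.04710/3.48×10^-4 = 33.0 → laminar (Re < 2300)
f = 64/Re = 1.938
h_f = f(L/D)V²/(2g) = 1.938·(89.7/0.04710)·0.244²/(2·9.81) = 11.20 m

h_f ≈ 11.2 m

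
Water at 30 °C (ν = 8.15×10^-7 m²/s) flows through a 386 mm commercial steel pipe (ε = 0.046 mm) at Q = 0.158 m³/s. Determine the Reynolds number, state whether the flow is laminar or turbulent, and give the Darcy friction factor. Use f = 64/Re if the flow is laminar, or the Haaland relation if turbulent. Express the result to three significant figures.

V = 4Q/(πD²) = 1.350 m/s
Re = VD/ν = 1.350·0.386/8.15×10^-7 = 6.39×10^5
Re > 4000 → turbulent; ε/D = 1.19×10^-4
Haaland: f = 0.01412

Re ≈ 6.39×10^5; turbulent; f ≈ 0.0141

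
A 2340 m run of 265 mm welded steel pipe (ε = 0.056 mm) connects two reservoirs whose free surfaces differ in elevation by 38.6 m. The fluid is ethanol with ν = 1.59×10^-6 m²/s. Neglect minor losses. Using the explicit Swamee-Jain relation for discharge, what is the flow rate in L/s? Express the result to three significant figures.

Q ≈ 128 L/s

Swamee-Jain (Type II): Q = -0.965·√(gD⁵h_f/L)·ln[ε/(3.7D) + √(3.17ν²L/(gD³h_f))]
√(gD⁵h_f/L) = √(9.81·0.265⁵·38.6/2340) = 0.01454
ε/(3.7D) = 5.71×10^-5; √(3.17ν²L/(gD³h_f)) = 5.16×10^-5
Q = -0.965·0.01454·ln(1.087×10^-4) = 0.1281 m³/s
Check: V = 2.32 m/s, Re = 3.87×10^5, f = 0.01598, h_f = 38.8 m ≈ 38.6 m ✓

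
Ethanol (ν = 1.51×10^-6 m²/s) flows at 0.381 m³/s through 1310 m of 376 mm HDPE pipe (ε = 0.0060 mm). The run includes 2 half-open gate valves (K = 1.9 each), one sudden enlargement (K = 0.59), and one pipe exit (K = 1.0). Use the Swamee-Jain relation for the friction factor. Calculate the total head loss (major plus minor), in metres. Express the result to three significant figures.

H_L ≈ 28.9 m

V = 4Q/(πD²) = 3.431 m/s; V²/2g = 0.6001 m
Re = 8.54×10^5, ε/D = 1.60×10^-5 → f = 0.01227 (Swamee-Jain)
Major: h_f = f(L/D)·V²/2g = 0.01227·3484·0.6001 = 25.66 m
Minor: ΣK = 5.39; h_m = ΣK·V²/2g = 3.235 m
Total H_L = 25.66 + 3.235 = 28.89 m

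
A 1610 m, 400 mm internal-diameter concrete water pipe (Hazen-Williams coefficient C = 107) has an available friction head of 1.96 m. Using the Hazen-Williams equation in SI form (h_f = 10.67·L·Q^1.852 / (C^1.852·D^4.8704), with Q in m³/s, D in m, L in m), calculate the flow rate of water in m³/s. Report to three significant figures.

Q ≈ 0.0714 m³/s

Rearranging: Q = [h_f·C^1.852·D^4.8704 / (10.67·L)]^(1/1.852)
Q = [1.96·107^1.852·0.400^4.8704 / (10.67·1610)]^0.540 = 0.07145 m³/s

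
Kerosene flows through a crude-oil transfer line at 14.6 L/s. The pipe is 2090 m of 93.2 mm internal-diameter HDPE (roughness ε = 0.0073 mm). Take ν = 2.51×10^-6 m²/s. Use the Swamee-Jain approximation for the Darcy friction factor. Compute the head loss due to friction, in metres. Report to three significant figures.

h_f ≈ 100 m

V = 4Q/(πD²) = 4·0.0146/(π·0.0932²) = 2.140 m/s
Re = VD/ν = 2.140·0.0932/2.51×10^-6 = 7.95×10^4 → turbulent
ε/D = 0.0073/93.2 = 7.83×10^-5
Swamee-Jain: f = 0.01916
h_f = f(L/D)V²/(2g) = 0.01916·(2090/0.0932)·2.140²/(2·9.81) = 100.3 m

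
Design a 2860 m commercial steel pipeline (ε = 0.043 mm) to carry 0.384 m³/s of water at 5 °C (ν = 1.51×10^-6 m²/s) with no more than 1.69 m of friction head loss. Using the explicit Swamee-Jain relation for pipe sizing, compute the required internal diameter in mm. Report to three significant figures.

Swamee-Jain (Type III): D = 0.66·[ε^1.25·(LQ²/(gh_f))^4.75 + ν·Q^9.4·(L/(gh_f))^5.2]^0.04
LQ²/(gh_f) = 25.44; L/(gh_f) = 172.5
Term 1 = ε^1.25·(…)^4.75 = 16.5; Term 2 = ν·Q^9.4·(…)^5.2 = 80.0
D = 0.66·(16.5 + 80.0)^0.04 = 0.7924 m = 792 mm
Check: V = 0.779 m/s, Re = 4.09×10^5, f = 0.01430, h_f = 1.59 m ≈ 1.69 m ✓

D ≈ 792 mm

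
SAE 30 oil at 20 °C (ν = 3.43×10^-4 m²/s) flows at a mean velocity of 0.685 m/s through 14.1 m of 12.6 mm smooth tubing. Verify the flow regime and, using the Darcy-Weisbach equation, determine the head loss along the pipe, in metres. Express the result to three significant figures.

Re = VD/ν = 0.685·0.01260/3.43×10^-4 = 25.2 → laminar (Re < 2300)
f = 64/Re = 2.543
h_f = f(L/D)V²/(2g) = 2.543·(14.1/0.01260)·0.685²/(2·9.81) = 68.07 m

h_f ≈ 68.1 m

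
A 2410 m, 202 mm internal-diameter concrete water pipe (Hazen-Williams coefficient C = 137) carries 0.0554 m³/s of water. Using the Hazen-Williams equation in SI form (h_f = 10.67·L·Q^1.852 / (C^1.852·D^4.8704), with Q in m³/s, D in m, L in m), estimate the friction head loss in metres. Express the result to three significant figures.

h_f ≈ 32.3 m

h_f = 10.67·2410·0.0554^1.852 / (137^1.852·0.202^4.8704) = 32.30 m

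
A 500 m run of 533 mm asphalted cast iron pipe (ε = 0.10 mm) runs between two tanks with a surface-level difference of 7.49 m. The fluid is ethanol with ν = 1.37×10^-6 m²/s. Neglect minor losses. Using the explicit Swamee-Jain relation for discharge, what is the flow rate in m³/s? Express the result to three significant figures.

Swamee-Jain (Type II): Q = -0.965·√(gD⁵h_f/L)·ln[ε/(3.7D) + √(3.17ν²L/(gD³h_f))]
√(gD⁵h_f/L) = √(9.81·0.533⁵·7.49/500) = 0.07951
ε/(3.7D) = 5.07×10^-5; √(3.17ν²L/(gD³h_f)) = 1.64×10^-5
Q = -0.965·0.07951·ln(6.706×10^-5) = 0.7373 m³/s
Check: V = 3.30 m/s, Re = 1.29×10^6, f = 0.01444, h_f = 7.54 m ≈ 7.49 m ✓

Q ≈ 0.737 m³/s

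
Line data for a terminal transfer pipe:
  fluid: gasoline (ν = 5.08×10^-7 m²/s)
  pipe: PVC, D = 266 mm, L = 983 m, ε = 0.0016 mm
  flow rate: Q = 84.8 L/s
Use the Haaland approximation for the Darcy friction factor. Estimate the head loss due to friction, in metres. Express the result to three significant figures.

h_f ≈ 5.32 m

V = 4Q/(πD²) = 4·0.0848/(π·0.266²) = 1.526 m/s
Re = VD/ν = 1.526·0.266/5.08×10^-7 = 7.99×10^5 → turbulent
ε/D = 0.0016/266 = 6.02×10^-6
Haaland: f = 0.01213
h_f = f(L/D)V²/(2g) = 0.01213·(983/0.266)·1.526²/(2·9.81) = 5.318 m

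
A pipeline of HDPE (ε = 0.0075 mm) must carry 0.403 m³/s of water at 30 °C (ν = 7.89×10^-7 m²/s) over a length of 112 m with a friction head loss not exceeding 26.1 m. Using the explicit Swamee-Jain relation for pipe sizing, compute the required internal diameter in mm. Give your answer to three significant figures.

Swamee-Jain (Type III): D = 0.66·[ε^1.25·(LQ²/(gh_f))^4.75 + ν·Q^9.4·(L/(gh_f))^5.2]^0.04
LQ²/(gh_f) = 0.07104; L/(gh_f) = 0.4374
Term 1 = ε^1.25·(…)^4.75 = 1.38×10^-12; Term 2 = ν·Q^9.4·(…)^5.2 = 2.09×10^-12
D = 0.66·(1.38×10^-12 + 2.09×10^-12)^0.04 = 0.2297 m = 230 mm
Check: V = 9.73 m/s, Re = 2.83×10^6, f = 0.01108, h_f = 26.1 m ≈ 26.1 m ✓

D ≈ 230 mm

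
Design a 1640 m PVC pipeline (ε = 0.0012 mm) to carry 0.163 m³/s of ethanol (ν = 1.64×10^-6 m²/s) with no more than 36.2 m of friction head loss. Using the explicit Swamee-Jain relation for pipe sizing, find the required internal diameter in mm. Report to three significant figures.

D ≈ 269 mm

Swamee-Jain (Type III): D = 0.66·[ε^1.25·(LQ²/(gh_f))^4.75 + ν·Q^9.4·(L/(gh_f))^5.2]^0.04
LQ²/(gh_f) = 0.1227; L/(gh_f) = 4.618
Term 1 = ε^1.25·(…)^4.75 = 1.87×10^-12; Term 2 = ν·Q^9.4·(…)^5.2 = 1.84×10^-10
D = 0.66·(1.87×10^-12 + 1.84×10^-10)^0.04 = 0.2693 m = 269 mm
Check: V = 2.86 m/s, Re = 4.70×10^5, f = 0.01331, h_f = 33.8 m ≈ 36.2 m ✓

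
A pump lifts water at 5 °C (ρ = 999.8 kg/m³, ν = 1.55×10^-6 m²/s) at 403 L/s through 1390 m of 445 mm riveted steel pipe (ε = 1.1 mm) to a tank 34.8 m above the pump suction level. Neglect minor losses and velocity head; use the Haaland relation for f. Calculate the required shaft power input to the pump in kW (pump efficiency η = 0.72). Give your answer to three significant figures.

P_shaft ≈ 338 kW

V = 4Q/(πD²) = 2.591 m/s; Re = 7.44×10^5; ε/D = 0.00247; f = 0.02504
h_f = f(L/D)V²/2g = 26.76 m
Total head H = z + h_f = 34.8 + 26.76 = 61.56 m
P_hyd = ρgQH = 999.8·9.81·0.403·61.56 = 243.3 kW
P_shaft = P_hyd/η = 243.3/0.72 = 338.0 kW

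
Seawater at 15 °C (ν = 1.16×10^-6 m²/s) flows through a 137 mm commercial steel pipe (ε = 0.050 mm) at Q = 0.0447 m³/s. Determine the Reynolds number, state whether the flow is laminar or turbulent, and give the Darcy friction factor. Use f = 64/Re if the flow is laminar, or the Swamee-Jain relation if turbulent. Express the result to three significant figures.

V = 4Q/(πD²) = 3.032 m/s
Re = VD/ν = 3.032·0.137/1.16×10^-6 = 3.58×10^5
Re > 4000 → turbulent; ε/D = 3.65×10^-4
Swamee-Jain: f = 0.01726

Re ≈ 3.58×10^5; turbulent; f ≈ 0.0173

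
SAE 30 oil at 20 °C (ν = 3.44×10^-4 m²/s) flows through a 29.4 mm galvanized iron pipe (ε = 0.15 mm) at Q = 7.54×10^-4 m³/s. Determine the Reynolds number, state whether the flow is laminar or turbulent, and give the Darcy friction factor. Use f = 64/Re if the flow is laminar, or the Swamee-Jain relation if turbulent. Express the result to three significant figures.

V = 4Q/(πD²) = 1.111 m/s
Re = VD/ν = 1.111·0.0294/3.44×10^-4 = 94.9
Re < 2300 → laminar → f = 64/Re = 0.6742

Re ≈ 94.9; laminar; f = 64/Re ≈ 0.674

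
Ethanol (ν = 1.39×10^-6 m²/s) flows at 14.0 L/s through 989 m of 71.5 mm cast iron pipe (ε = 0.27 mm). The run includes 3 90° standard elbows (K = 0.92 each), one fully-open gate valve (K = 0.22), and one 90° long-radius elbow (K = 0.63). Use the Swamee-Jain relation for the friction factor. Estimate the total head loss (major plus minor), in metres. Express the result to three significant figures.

H_L ≈ 249 m

V = 4Q/(πD²) = 3.487 m/s; V²/2g = 0.6197 m
Re = 1.79×10^5, ε/D = 0.00378 → f = 0.02877 (Swamee-Jain)
Major: h_f = f(L/D)·V²/2g = 0.02877·13832·0.6197 = 246.6 m
Minor: ΣK = 3.61; h_m = ΣK·V²/2g = 2.237 m
Total H_L = 246.6 + 2.237 = 248.8 m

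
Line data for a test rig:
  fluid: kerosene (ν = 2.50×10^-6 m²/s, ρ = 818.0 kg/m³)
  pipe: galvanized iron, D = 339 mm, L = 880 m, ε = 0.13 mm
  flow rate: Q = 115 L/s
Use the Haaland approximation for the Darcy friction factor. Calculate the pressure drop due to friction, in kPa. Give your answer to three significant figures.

Δp ≈ 31.5 kPa

V = 4Q/(πD²) = 4·0.115/(π·0.339²) = 1.274 m/s
Re = VD/ν = 1.274·0.339/2.50×10^-6 = 1.73×10^5 → turbulent
ε/D = 0.13/339 = 3.83×10^-4
Haaland: f = 0.01828
h_f = f(L/D)V²/(2g) = 0.01828·(880/0.339)·1.274²/(2·9.81) = 3.925 m
Δp = ρg·h_f = 818.0·9.81·3.925 = 31.50 kPa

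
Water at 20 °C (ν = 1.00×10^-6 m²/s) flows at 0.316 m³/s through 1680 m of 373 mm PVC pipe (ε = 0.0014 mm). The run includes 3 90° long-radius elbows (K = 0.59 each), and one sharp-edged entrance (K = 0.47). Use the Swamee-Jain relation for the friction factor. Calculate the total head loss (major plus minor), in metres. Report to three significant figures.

V = 4Q/(πD²) = 2.892 m/s; V²/2g = 0.4262 m
Re = 1.08×10^6, ε/D = 3.75×10^-6 → f = 0.01156 (Swamee-Jain)
Major: h_f = f(L/D)·V²/2g = 0.01156·4504·0.4262 = 22.19 m
Minor: ΣK = 2.24; h_m = ΣK·V²/2g = 0.9548 m
Total H_L = 22.19 + 0.9548 = 23.15 m

H_L ≈ 23.1 m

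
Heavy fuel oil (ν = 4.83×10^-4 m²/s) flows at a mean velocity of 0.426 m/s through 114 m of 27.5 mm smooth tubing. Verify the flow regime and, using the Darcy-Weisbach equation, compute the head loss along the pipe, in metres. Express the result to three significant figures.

h_f ≈ 101 m

Re = VD/ν = 0.426·0.02750/4.83×10^-4 = 24.3 → laminar (Re < 2300)
f = 64/Re = 2.639
h_f = f(L/D)V²/(2g) = 2.639·(114/0.02750)·0.426²/(2·9.81) = 101.2 m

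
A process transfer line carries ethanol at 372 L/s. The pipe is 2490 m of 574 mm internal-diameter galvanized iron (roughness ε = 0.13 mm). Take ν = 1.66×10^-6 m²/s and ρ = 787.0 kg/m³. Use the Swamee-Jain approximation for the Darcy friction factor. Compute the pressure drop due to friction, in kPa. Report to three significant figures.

V = 4Q/(πD²) = 4·0.372/(π·0.574²) = 1.438 m/s
Re = VD/ν = 1.438·0.574/1.66×10^-6 = 4.97×10^5 → turbulent
ε/D = 0.13/574 = 2.26×10^-4
Swamee-Jain: f = 0.01576
h_f = f(L/D)V²/(2g) = 0.01576·(2490/0.574)·1.438²/(2·9.81) = 7.202 m
Δp = ρg·h_f = 787.0·9.81·7.202 = 55.60 kPa

Δp ≈ 55.6 kPa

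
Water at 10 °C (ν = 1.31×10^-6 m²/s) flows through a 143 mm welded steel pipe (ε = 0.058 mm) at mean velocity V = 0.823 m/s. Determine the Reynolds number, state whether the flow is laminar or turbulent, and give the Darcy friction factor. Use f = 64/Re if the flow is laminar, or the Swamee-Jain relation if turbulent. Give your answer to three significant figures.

Re ≈ 8.98×10^4; turbulent; f ≈ 0.0203

Re = VD/ν = 0.8230·0.143/1.31×10^-6 = 8.98×10^4
Re > 4000 → turbulent; ε/D = 4.06×10^-4
Swamee-Jain: f = 0.02030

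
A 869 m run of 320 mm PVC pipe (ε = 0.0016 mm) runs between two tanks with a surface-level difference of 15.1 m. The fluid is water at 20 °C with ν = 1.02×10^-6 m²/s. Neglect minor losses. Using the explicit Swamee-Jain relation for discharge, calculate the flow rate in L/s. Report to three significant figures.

Swamee-Jain (Type II): Q = -0.965·√(gD⁵h_f/L)·ln[ε/(3.7D) + √(3.17ν²L/(gD³h_f))]
√(gD⁵h_f/L) = √(9.81·0.320⁵·15.1/869) = 0.02392
ε/(3.7D) = 1.35×10^-6; √(3.17ν²L/(gD³h_f)) = 2.43×10^-5
Q = -0.965·0.02392·ln(2.565×10^-5) = 0.2440 m³/s
Check: V = 3.03 m/s, Re = 9.52×10^5, f = 0.01183, h_f = 15.1 m ≈ 15.1 m ✓

Q ≈ 244 L/s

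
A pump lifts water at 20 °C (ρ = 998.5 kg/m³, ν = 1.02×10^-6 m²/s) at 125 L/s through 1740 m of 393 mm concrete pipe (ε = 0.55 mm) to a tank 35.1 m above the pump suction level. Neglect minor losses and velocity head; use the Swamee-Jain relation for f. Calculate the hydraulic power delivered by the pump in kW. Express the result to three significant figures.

P_hyd ≈ 49.5 kW

V = 4Q/(πD²) = 1.030 m/s; Re = 3.97×10^5; ε/D = 0.00140; f = 0.02207
h_f = f(L/D)V²/2g = 5.288 m
Total head H = z + h_f = 35.1 + 5.288 = 40.39 m
P_hyd = ρgQH = 998.5·9.81·0.125·40.39 = 49.45 kW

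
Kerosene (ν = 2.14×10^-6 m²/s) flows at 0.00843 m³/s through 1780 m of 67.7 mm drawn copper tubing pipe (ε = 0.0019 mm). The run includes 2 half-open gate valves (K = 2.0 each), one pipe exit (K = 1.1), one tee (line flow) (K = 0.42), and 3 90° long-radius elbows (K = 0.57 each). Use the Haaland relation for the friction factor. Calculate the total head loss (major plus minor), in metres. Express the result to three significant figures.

H_L ≈ 142 m

V = 4Q/(πD²) = 2.342 m/s; V²/2g = 0.2795 m
Re = 7.41×10^4, ε/D = 2.81×10^-5 → f = 0.01909 (Haaland)
Major: h_f = f(L/D)·V²/2g = 0.01909·26292·0.2795 = 140.3 m
Minor: ΣK = 7.23; h_m = ΣK·V²/2g = 2.021 m
Total H_L = 140.3 + 2.021 = 142.3 m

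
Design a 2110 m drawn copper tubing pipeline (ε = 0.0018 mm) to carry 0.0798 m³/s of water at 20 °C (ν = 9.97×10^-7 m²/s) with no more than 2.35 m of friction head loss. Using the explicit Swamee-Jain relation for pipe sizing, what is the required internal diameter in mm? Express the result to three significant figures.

Swamee-Jain (Type III): D = 0.66·[ε^1.25·(LQ²/(gh_f))^4.75 + ν·Q^9.4·(L/(gh_f))^5.2]^0.04
LQ²/(gh_f) = 0.5828; L/(gh_f) = 91.53
Term 1 = ε^1.25·(…)^4.75 = 5.08×10^-9; Term 2 = ν·Q^9.4·(…)^5.2 = 7.54×10^-7
D = 0.66·(5.08×10^-9 + 7.54×10^-7)^0.04 = 0.3756 m = 376 mm
Check: V = 0.720 m/s, Re = 2.71×10^5, f = 0.01470, h_f = 2.18 m ≈ 2.35 m ✓

D ≈ 376 mm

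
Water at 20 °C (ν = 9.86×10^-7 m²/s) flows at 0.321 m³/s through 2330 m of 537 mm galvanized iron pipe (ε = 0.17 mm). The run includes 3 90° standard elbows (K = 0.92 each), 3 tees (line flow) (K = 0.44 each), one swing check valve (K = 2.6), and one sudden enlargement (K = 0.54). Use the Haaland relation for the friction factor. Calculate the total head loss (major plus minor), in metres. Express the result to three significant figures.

V = 4Q/(πD²) = 1.417 m/s; V²/2g = 0.1024 m
Re = 7.72×10^5, ε/D = 3.17×10^-4 → f = 0.01592 (Haaland)
Major: h_f = f(L/D)·V²/2g = 0.01592·4339·0.1024 = 7.070 m
Minor: ΣK = 7.22; h_m = ΣK·V²/2g = 0.7392 m
Total H_L = 7.070 + 0.7392 = 7.810 m

H_L ≈ 7.81 m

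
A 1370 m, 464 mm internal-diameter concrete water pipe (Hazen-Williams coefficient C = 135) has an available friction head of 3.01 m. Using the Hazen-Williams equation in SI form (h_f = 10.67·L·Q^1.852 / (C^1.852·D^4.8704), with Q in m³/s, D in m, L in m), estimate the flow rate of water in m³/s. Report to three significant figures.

Q ≈ 0.183 m³/s

Rearranging: Q = [h_f·C^1.852·D^4.8704 / (10.67·L)]^(1/1.852)
Q = [3.01·135^1.852·0.464^4.8704 / (10.67·1370)]^0.540 = 0.1832 m³/s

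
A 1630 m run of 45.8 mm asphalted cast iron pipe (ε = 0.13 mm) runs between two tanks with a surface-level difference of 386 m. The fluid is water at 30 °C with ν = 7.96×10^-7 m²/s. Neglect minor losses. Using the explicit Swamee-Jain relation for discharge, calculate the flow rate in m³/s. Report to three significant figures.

Q ≈ 0.00466 m³/s

Swamee-Jain (Type II): Q = -0.965·√(gD⁵h_f/L)·ln[ε/(3.7D) + √(3.17ν²L/(gD³h_f))]
√(gD⁵h_f/L) = √(9.81·0.0458⁵·386/1630) = 6.842×10^-4
ε/(3.7D) = 7.67×10^-4; √(3.17ν²L/(gD³h_f)) = 9.49×10^-5
Q = -0.965·6.842×10^-4·ln(8.620×10^-4) = 0.004659 m³/s
Check: V = 2.83 m/s, Re = 1.63×10^5, f = 0.02681, h_f = 389 m ≈ 386 m ✓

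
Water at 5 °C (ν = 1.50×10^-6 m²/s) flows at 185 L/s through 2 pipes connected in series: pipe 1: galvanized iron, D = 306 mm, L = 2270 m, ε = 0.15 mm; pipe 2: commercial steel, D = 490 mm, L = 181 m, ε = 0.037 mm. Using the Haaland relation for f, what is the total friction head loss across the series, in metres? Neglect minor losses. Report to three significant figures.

Pipe 1: V = 2.516 m/s, Re = 5.13×10^5, ε/D = 4.90×10^-4, f = 0.01749, h_1 = f(L/D)V²/2g = 41.86 m
Pipe 2: V = 0.9810 m/s, Re = 3.20×10^5, ε/D = 7.55×10^-5, f = 0.01486, h_2 = f(L/D)V²/2g = 0.2693 m
Series → Q common, losses add: H = Σh = 42.13 m

H ≈ 42.1 m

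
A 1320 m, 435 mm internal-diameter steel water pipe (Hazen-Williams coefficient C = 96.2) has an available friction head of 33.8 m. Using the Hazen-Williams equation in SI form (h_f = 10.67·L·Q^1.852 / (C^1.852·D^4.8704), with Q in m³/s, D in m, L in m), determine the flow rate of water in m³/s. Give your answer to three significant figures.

Rearranging: Q = [h_f·C^1.852·D^4.8704 / (10.67·L)]^(1/1.852)
Q = [33.8·96.2^1.852·0.435^4.8704 / (10.67·1320)]^0.540 = 0.4148 m³/s

Q ≈ 0.415 m³/s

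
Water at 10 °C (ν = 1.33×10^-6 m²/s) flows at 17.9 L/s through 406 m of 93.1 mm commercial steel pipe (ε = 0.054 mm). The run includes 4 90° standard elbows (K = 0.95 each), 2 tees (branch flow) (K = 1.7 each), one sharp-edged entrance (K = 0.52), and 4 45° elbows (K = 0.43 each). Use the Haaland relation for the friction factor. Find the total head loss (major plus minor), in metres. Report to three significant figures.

V = 4Q/(πD²) = 2.629 m/s; V²/2g = 0.3524 m
Re = 1.84×10^5, ε/D = 5.80×10^-4 → f = 0.01918 (Haaland)
Major: h_f = f(L/D)·V²/2g = 0.01918·4361·0.3524 = 29.47 m
Minor: ΣK = 9.44; h_m = ΣK·V²/2g = 3.327 m
Total H_L = 29.47 + 3.327 = 32.79 m

H_L ≈ 32.8 m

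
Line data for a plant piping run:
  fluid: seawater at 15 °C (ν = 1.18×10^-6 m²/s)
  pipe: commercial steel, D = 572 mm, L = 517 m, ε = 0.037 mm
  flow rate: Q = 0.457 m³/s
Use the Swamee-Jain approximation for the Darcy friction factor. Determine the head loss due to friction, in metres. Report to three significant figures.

h_f ≈ 1.92 m

V = 4Q/(πD²) = 4·0.457/(π·0.572²) = 1.778 m/s
Re = VD/ν = 1.778·0.572/1.18×10^-6 = 8.62×10^5 → turbulent
ε/D = 0.037/572 = 6.47×10^-5
Swamee-Jain: f = 0.01315
h_f = f(L/D)V²/(2g) = 0.01315·(517/0.572)·1.778²/(2·9.81) = 1.916 m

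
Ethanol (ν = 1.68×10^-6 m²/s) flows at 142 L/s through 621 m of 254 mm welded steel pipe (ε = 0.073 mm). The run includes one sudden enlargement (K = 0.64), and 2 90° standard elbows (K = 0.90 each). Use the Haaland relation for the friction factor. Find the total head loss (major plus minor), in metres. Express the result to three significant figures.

H_L ≈ 16.9 m

V = 4Q/(πD²) = 2.802 m/s; V²/2g = 0.4003 m
Re = 4.24×10^5, ε/D = 2.87×10^-4 → f = 0.01624 (Haaland)
Major: h_f = f(L/D)·V²/2g = 0.01624·2445·0.4003 = 15.89 m
Minor: ΣK = 2.44; h_m = ΣK·V²/2g = 0.9767 m
Total H_L = 15.89 + 0.9767 = 16.87 m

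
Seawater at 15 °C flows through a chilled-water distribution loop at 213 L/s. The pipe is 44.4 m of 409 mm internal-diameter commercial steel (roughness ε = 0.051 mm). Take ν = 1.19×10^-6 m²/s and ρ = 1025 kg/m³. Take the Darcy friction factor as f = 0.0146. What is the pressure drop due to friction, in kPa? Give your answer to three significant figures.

Δp ≈ 2.13 kPa

V = 4Q/(πD²) = 4·0.213/(π·0.409²) = 1.621 m/s
h_f = f(L/D)V²/(2g) = 0.01460·(44.4/0.409)·1.621²/(2·9.81) = 0.2123 m
Δp = ρg·h_f = 1025·9.81·0.2123 = 2.135 kPa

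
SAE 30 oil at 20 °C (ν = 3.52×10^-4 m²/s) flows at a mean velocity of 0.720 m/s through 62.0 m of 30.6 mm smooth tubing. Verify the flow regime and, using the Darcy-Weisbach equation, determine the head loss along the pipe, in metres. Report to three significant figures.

Re = VD/ν = 0.720·0.03060/3.52×10^-4 = 62.6 → laminar (Re < 2300)
f = 64/Re = 1.023
h_f = f(L/D)V²/(2g) = 1.023·(62.0/0.03060)·0.720²/(2·9.81) = 54.74 m

h_f ≈ 54.7 m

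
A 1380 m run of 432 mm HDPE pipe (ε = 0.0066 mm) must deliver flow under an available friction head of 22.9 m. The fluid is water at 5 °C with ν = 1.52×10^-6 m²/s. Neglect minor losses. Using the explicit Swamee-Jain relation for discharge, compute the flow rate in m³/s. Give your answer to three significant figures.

Swamee-Jain (Type II): Q = -0.965·√(gD⁵h_f/L)·ln[ε/(3.7D) + √(3.17ν²L/(gD³h_f))]
√(gD⁵h_f/L) = √(9.81·0.432⁵·22.9/1380) = 0.04949
ε/(3.7D) = 4.13×10^-6; √(3.17ν²L/(gD³h_f)) = 2.36×10^-5
Q = -0.965·0.04949·ln(2.775×10^-5) = 0.5011 m³/s
Check: V = 3.42 m/s, Re = 9.72×10^5, f = 0.01203, h_f = 22.9 m ≈ 22.9 m ✓

Q ≈ 0.501 m³/s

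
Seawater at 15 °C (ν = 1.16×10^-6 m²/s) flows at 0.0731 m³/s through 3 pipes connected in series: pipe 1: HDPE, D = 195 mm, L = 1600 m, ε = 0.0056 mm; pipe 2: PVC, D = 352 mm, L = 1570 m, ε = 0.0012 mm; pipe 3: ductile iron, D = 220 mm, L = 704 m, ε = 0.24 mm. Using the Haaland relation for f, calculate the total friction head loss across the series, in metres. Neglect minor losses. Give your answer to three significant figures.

Pipe 1: V = 2.448 m/s, Re = 4.11×10^5, ε/D = 2.87×10^-5, f = 0.01383, h_1 = f(L/D)V²/2g = 34.66 m
Pipe 2: V = 0.7512 m/s, Re = 2.28×10^5, ε/D = 3.41×10^-6, f = 0.01513, h_2 = f(L/D)V²/2g = 1.941 m
Pipe 3: V = 1.923 m/s, Re = 3.65×10^5, ε/D = 0.00109, f = 0.02076, h_3 = f(L/D)V²/2g = 12.52 m
Series → Q common, losses add: H = Σh = 49.12 m

H ≈ 49.1 m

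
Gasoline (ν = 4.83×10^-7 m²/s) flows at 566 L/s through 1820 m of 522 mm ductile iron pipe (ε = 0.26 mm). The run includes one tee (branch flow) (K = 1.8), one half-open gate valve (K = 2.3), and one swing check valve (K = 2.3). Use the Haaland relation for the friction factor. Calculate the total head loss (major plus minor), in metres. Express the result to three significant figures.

H_L ≈ 23.3 m

V = 4Q/(πD²) = 2.645 m/s; V²/2g = 0.3565 m
Re = 2.86×10^6, ε/D = 4.98×10^-4 → f = 0.01688 (Haaland)
Major: h_f = f(L/D)·V²/2g = 0.01688·3487·0.3565 = 20.98 m
Minor: ΣK = 6.40; h_m = ΣK·V²/2g = 2.282 m
Total H_L = 20.98 + 2.282 = 23.26 m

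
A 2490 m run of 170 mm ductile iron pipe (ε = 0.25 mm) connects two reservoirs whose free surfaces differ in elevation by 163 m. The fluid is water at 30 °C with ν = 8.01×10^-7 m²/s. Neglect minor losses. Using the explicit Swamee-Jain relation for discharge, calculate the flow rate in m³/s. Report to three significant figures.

Swamee-Jain (Type II): Q = -0.965·√(gD⁵h_f/L)·ln[ε/(3.7D) + √(3.17ν²L/(gD³h_f))]
√(gD⁵h_f/L) = √(9.81·0.170⁵·163/2490) = 0.009549
ε/(3.7D) = 3.97×10^-4; √(3.17ν²L/(gD³h_f)) = 2.54×10^-5
Q = -0.965·0.009549·ln(4.228×10^-4) = 0.07158 m³/s
Check: V = 3.15 m/s, Re = 6.69×10^5, f = 0.02206, h_f = 164 m ≈ 163 m ✓

Q ≈ 0.0716 m³/s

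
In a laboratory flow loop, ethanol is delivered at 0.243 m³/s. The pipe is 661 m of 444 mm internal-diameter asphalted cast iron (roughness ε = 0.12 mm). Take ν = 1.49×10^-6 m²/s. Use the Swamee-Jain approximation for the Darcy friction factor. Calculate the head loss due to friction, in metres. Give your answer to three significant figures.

V = 4Q/(πD²) = 4·0.243/(π·0.444²) = 1.569 m/s
Re = VD/ν = 1.569·0.444/1.49×10^-6 = 4.68×10^5 → turbulent
ε/D = 0.12/444 = 2.70×10^-4
Swamee-Jain: f = 0.01621
h_f = f(L/D)V²/(2g) = 0.01621·(661/0.444)·1.569²/(2·9.81) = 3.030 m

h_f ≈ 3.03 m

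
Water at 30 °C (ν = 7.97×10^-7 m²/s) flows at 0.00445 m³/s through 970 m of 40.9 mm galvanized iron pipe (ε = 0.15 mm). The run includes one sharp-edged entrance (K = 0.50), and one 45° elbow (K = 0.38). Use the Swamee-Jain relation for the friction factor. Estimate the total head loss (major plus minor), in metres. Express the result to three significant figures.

H_L ≈ 397 m

V = 4Q/(πD²) = 3.387 m/s; V²/2g = 0.5847 m
Re = 1.74×10^5, ε/D = 0.00367 → f = 0.02857 (Swamee-Jain)
Major: h_f = f(L/D)·V²/2g = 0.02857·23716·0.5847 = 396.2 m
Minor: ΣK = 0.880; h_m = ΣK·V²/2g = 0.5146 m
Total H_L = 396.2 + 0.5146 = 396.7 m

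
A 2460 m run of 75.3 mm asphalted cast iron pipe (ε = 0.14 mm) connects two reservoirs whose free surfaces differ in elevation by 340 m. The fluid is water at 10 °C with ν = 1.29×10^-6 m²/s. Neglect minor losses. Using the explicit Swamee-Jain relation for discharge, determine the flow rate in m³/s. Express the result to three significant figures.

Q ≈ 0.0130 m³/s

Swamee-Jain (Type II): Q = -0.965·√(gD⁵h_f/L)·ln[ε/(3.7D) + √(3.17ν²L/(gD³h_f))]
√(gD⁵h_f/L) = √(9.81·0.0753⁵·340/2460) = 0.001812
ε/(3.7D) = 5.02×10^-4; √(3.17ν²L/(gD³h_f)) = 9.55×10^-5
Q = -0.965·0.001812·ln(5.980×10^-4) = 0.01298 m³/s
Check: V = 2.91 m/s, Re = 1.70×10^5, f = 0.02425, h_f = 343 m ≈ 340 m ✓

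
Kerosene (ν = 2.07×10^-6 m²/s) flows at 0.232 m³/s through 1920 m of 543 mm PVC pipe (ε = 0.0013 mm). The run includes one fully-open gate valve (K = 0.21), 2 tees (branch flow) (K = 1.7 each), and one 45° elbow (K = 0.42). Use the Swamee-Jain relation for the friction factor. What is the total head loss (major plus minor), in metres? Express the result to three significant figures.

V = 4Q/(πD²) = 1.002 m/s; V²/2g = 0.05116 m
Re = 2.63×10^5, ε/D = 2.39×10^-6 → f = 0.01476 (Swamee-Jain)
Major: h_f = f(L/D)·V²/2g = 0.01476·3536·0.05116 = 2.670 m
Minor: ΣK = 4.03; h_m = ΣK·V²/2g = 0.2062 m
Total H_L = 2.670 + 0.2062 = 2.877 m

H_L ≈ 2.88 m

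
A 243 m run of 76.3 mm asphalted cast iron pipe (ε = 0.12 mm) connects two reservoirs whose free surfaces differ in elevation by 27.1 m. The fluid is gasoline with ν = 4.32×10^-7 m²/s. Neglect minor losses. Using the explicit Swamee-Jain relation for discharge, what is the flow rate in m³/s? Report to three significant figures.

Swamee-Jain (Type II): Q = -0.965·√(gD⁵h_f/L)·ln[ε/(3.7D) + √(3.17ν²L/(gD³h_f))]
√(gD⁵h_f/L) = √(9.81·0.0763⁵·27.1/243) = 0.001682
ε/(3.7D) = 4.25×10^-4; √(3.17ν²L/(gD³h_f)) = 3.49×10^-5
Q = -0.965·0.001682·ln(4.600×10^-4) = 0.01247 m³/s
Check: V = 2.73 m/s, Re = 4.82×10^5, f = 0.02256, h_f = 27.3 m ≈ 27.1 m ✓

Q ≈ 0.0125 m³/s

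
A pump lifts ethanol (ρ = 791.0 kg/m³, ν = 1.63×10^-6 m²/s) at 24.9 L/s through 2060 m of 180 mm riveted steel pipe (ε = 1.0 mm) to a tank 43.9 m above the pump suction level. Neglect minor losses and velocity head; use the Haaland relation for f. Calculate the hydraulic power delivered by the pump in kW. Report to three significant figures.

V = 4Q/(πD²) = 0.9785 m/s; Re = 1.08×10^5; ε/D = 0.00556; f = 0.03216
h_f = f(L/D)V²/2g = 17.96 m
Total head H = z + h_f = 43.9 + 17.96 = 61.86 m
P_hyd = ρgQH = 791.0·9.81·0.0249·61.86 = 11.95 kW

P_hyd ≈ 12.0 kW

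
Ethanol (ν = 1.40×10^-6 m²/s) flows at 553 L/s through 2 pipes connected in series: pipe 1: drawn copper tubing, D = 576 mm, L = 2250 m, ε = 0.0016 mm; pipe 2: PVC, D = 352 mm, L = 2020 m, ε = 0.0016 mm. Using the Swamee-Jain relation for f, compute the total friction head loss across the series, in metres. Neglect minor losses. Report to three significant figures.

H ≈ 115 m

Pipe 1: V = 2.122 m/s, Re = 8.73×10^5, ε/D = 2.78×10^-6, f = 0.01194, h_1 = f(L/D)V²/2g = 10.71 m
Pipe 2: V = 5.683 m/s, Re = 1.43×10^6, ε/D = 4.55×10^-6, f = 0.01108, h_2 = f(L/D)V²/2g = 104.7 m
Series → Q common, losses add: H = Σh = 115.4 m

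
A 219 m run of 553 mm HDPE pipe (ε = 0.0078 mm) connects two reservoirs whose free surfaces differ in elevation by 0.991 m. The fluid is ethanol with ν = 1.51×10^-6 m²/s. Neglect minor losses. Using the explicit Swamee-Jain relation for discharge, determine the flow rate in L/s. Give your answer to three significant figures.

Swamee-Jain (Type II): Q = -0.965·√(gD⁵h_f/L)·ln[ε/(3.7D) + √(3.17ν²L/(gD³h_f))]
√(gD⁵h_f/L) = √(9.81·0.553⁵·0.991/219) = 0.04791
ε/(3.7D) = 3.81×10^-6; √(3.17ν²L/(gD³h_f)) = 3.10×10^-5
Q = -0.965·0.04791·ln(3.484×10^-5) = 0.4746 m³/s
Check: V = 1.98 m/s, Re = 7.24×10^5, f = 0.01255, h_f = 0.989 m ≈ 0.991 m ✓

Q ≈ 475 L/s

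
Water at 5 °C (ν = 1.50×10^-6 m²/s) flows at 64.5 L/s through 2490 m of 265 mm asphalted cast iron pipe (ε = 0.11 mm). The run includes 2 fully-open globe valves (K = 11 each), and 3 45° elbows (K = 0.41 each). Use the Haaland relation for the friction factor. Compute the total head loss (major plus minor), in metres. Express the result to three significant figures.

H_L ≈ 13.5 m

V = 4Q/(πD²) = 1.169 m/s; V²/2g = 0.06970 m
Re = 2.07×10^5, ε/D = 4.15×10^-4 → f = 0.01812 (Haaland)
Major: h_f = f(L/D)·V²/2g = 0.01812·9396·0.06970 = 11.87 m
Minor: ΣK = 23.2; h_m = ΣK·V²/2g = 1.619 m
Total H_L = 11.87 + 1.619 = 13.49 m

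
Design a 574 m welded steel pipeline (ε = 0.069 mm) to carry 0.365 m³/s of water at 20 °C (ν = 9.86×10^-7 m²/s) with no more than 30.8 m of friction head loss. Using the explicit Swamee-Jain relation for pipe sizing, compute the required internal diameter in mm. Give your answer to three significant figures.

Swamee-Jain (Type III): D = 0.66·[ε^1.25·(LQ²/(gh_f))^4.75 + ν·Q^9.4·(L/(gh_f))^5.2]^0.04
LQ²/(gh_f) = 0.2531; L/(gh_f) = 1.900
Term 1 = ε^1.25·(…)^4.75 = 9.21×10^-9; Term 2 = ν·Q^9.4·(…)^5.2 = 2.13×10^-9
D = 0.66·(9.21×10^-9 + 2.13×10^-9)^0.04 = 0.3175 m = 317 mm
Check: V = 4.61 m/s, Re = 1.48×10^6, f = 0.01468, h_f = 28.8 m ≈ 30.8 m ✓

D ≈ 317 mm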